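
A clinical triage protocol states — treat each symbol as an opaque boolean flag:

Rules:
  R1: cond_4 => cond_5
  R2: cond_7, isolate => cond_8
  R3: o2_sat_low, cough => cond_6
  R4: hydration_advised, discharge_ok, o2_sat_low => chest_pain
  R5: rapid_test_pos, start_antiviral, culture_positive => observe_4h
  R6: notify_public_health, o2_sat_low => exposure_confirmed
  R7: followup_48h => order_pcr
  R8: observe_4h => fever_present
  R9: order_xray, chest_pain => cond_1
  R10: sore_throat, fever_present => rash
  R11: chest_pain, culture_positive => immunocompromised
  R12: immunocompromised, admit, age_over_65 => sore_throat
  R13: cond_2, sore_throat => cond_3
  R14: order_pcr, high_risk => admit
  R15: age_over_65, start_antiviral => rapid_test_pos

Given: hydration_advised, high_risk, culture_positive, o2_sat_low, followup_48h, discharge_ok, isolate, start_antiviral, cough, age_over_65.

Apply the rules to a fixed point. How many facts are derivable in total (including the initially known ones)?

Round 1 — R3, R4, R7, R15, derive cond_6, chest_pain, order_pcr, rapid_test_pos.
Round 2 — R5, R11, R14, derive observe_4h, immunocompromised, admit.
Round 3 — R8, R12, derive fever_present, sore_throat.
Round 4 — R10, derive rash.
Closure: {admit, age_over_65, chest_pain, cond_6, cough, culture_positive, discharge_ok, fever_present, followup_48h, high_risk, hydration_advised, immunocompromised, isolate, o2_sat_low, observe_4h, order_pcr, rapid_test_pos, rash, sore_throat, start_antiviral} — 20 facts.

20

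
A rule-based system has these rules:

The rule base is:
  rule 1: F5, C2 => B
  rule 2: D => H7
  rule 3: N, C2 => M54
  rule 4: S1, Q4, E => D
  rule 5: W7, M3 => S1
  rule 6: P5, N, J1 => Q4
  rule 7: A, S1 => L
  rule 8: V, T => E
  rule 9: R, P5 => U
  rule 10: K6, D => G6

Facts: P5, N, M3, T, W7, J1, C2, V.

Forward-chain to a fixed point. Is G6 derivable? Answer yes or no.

Round 1: rule 3 [N, C2 => M54]; rule 5 [W7, M3 => S1]; rule 6 [P5, N, J1 => Q4]; rule 8 [V, T => E]. Adds M54, S1, Q4, E.
Round 2: rule 4 [S1, Q4, E => D]. Adds D.
Round 3: rule 2 [D => H7]. Adds H7.
Fixed point reached. G6 is concluded only by rule 10; rule 10 needs K6 (never derived).

no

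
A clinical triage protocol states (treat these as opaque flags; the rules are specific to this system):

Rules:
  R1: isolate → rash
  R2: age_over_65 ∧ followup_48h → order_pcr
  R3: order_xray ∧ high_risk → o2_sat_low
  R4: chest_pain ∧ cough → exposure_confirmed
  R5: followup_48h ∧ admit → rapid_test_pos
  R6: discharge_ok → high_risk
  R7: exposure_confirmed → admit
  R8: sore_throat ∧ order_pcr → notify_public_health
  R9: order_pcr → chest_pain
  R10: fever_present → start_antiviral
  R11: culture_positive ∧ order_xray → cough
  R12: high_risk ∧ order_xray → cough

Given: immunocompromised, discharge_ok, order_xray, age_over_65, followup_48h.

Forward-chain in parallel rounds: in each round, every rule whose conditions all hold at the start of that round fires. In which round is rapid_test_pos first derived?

Round 1 — R2, R6, derive order_pcr, high_risk.
Round 2 — R3, R9, R12, derive o2_sat_low, chest_pain, cough.
Round 3 — R4, derive exposure_confirmed.
Round 4 — R7, derive admit.
Round 5 — R5, derive rapid_test_pos.
rapid_test_pos first appears in round 5.

5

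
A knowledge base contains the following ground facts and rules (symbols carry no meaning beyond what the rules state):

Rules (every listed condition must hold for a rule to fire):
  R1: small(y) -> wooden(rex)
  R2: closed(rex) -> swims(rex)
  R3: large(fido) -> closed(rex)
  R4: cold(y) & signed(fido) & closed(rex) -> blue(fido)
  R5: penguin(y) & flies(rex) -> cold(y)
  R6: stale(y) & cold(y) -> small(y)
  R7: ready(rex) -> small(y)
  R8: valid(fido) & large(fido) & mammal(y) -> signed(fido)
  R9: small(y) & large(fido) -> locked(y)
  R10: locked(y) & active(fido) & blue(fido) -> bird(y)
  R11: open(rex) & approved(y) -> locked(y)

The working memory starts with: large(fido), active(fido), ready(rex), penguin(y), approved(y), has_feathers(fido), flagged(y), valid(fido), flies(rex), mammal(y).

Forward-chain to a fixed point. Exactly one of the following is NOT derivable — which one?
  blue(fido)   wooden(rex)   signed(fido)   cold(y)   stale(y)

stale(y)

Round 1: R3 [large(fido) -> closed(rex)]; R5 [penguin(y) & flies(rex) -> cold(y)]; R7 [ready(rex) -> small(y)]; R8 [valid(fido) & large(fido) & mammal(y) -> signed(fido)]. New: closed(rex), cold(y), small(y), signed(fido).
Round 2: R1 [small(y) -> wooden(rex)]; R2 [closed(rex) -> swims(rex)]; R4 [cold(y) & signed(fido) & closed(rex) -> blue(fido)]; R9 [small(y) & large(fido) -> locked(y)]. New: wooden(rex), swims(rex), blue(fido), locked(y).
Round 3: R10 [locked(y) & active(fido) & blue(fido) -> bird(y)]. New: bird(y).
Derived: wooden(rex) (round 2), blue(fido) (round 2), signed(fido) (round 1), cold(y) (round 1). stale(y) never appears in any round.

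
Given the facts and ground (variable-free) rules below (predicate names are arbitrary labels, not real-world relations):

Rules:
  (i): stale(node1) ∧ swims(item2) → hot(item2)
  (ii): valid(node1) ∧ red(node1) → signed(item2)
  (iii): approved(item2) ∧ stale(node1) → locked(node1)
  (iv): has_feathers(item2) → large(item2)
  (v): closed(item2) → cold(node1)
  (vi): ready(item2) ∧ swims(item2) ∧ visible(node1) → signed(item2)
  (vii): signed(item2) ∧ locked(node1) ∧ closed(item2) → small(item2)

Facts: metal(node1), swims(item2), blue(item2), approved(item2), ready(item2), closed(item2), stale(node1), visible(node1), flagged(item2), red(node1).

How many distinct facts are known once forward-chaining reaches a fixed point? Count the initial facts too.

Round 1 fires (i), (iii), (v), (vi), giving hot(item2), locked(node1), cold(node1), signed(item2).
Round 2 fires (vii), giving small(item2).
Closure: {approved(item2), blue(item2), closed(item2), cold(node1), flagged(item2), hot(item2), locked(node1), metal(node1), ready(item2), red(node1), signed(item2), small(item2), stale(node1), swims(item2), visible(node1)} — 15 facts.

15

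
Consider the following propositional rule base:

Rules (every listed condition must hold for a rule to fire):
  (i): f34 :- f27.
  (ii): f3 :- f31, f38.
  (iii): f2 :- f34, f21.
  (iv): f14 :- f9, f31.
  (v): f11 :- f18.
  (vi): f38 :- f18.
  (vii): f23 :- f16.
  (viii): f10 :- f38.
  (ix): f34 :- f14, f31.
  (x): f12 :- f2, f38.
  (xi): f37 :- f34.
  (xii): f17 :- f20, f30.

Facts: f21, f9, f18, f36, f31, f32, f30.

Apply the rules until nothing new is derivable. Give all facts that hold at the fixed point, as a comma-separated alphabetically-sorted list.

f10, f11, f12, f14, f18, f2, f21, f3, f30, f31, f32, f34, f36, f37, f38, f9

Round 1: (iv) [f14 :- f9, f31.]; (v) [f11 :- f18.]; (vi) [f38 :- f18.]. New: f14, f11, f38.
Round 2: (ii) [f3 :- f31, f38.]; (viii) [f10 :- f38.]; (ix) [f34 :- f14, f31.]. New: f3, f10, f34.
Round 3: (iii) [f2 :- f34, f21.]; (xi) [f37 :- f34.]. New: f2, f37.
Round 4: (x) [f12 :- f2, f38.]. New: f12.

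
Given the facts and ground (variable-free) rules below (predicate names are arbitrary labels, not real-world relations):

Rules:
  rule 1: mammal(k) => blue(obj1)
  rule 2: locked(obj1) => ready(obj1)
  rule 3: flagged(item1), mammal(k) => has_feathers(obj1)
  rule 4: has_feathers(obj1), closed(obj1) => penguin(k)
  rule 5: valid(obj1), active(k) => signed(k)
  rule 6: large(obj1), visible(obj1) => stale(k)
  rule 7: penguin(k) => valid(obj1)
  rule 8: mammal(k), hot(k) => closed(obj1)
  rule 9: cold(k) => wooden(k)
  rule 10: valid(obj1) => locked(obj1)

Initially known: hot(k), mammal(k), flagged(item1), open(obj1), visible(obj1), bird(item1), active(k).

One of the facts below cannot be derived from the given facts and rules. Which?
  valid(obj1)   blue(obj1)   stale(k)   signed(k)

stale(k)

Round 1 — rule 1, rule 3, rule 8, derive blue(obj1), has_feathers(obj1), closed(obj1).
Round 2 — rule 4, derive penguin(k).
Round 3 — rule 7, derive valid(obj1).
Round 4 — rule 5, rule 10, derive signed(k), locked(obj1).
Round 5 — rule 2, derive ready(obj1).
Derived: signed(k) (round 4), valid(obj1) (round 3), blue(obj1) (round 1). stale(k) never appears in any round.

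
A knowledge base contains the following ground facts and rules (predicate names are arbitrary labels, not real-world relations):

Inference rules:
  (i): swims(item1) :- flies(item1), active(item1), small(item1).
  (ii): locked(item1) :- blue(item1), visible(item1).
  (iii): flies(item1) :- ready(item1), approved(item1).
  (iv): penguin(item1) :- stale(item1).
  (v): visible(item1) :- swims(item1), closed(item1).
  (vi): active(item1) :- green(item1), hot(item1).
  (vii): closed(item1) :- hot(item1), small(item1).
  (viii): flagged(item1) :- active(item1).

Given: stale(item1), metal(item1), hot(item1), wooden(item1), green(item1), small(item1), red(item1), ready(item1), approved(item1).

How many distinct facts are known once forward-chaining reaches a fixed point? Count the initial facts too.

Round 1 — (iii), (iv), (vi), (vii), derive flies(item1), penguin(item1), active(item1), closed(item1).
Round 2 — (i), (viii), derive swims(item1), flagged(item1).
Round 3 — (v), derive visible(item1).
Closure: {active(item1), approved(item1), closed(item1), flagged(item1), flies(item1), green(item1), hot(item1), metal(item1), penguin(item1), ready(item1), red(item1), small(item1), stale(item1), swims(item1), visible(item1), wooden(item1)} — 16 facts.

16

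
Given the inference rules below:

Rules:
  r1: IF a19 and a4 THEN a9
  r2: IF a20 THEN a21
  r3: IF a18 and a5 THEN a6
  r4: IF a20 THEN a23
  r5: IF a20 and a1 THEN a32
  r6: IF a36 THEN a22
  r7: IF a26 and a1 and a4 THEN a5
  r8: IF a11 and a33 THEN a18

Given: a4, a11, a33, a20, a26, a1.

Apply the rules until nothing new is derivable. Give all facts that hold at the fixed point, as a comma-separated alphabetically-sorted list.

Round 1: r2 [IF a20 THEN a21]; r4 [IF a20 THEN a23]; r5 [IF a20 and a1 THEN a32]; r7 [IF a26 and a1 and a4 THEN a5]; r8 [IF a11 and a33 THEN a18]. Adds a21, a23, a32, a5, a18.
Round 2: r3 [IF a18 and a5 THEN a6]. Adds a6.

a1, a11, a18, a20, a21, a23, a26, a32, a33, a4, a5, a6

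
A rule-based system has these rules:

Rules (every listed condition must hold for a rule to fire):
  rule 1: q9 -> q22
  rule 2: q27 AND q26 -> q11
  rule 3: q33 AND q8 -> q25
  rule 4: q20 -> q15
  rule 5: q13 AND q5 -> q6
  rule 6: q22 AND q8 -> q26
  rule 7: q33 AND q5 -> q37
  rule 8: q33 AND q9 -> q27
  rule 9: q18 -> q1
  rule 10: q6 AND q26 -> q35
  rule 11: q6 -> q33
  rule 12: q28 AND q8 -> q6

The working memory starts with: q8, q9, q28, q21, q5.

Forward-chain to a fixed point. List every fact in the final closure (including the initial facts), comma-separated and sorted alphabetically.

Round 1 fires rule 1, rule 12, giving q22, q6.
Round 2 fires rule 6, rule 11, giving q26, q33.
Round 3 fires rule 3, rule 7, rule 8, rule 10, giving q25, q37, q27, q35.
Round 4 fires rule 2, giving q11.

q11, q21, q22, q25, q26, q27, q28, q33, q35, q37, q5, q6, q8, q9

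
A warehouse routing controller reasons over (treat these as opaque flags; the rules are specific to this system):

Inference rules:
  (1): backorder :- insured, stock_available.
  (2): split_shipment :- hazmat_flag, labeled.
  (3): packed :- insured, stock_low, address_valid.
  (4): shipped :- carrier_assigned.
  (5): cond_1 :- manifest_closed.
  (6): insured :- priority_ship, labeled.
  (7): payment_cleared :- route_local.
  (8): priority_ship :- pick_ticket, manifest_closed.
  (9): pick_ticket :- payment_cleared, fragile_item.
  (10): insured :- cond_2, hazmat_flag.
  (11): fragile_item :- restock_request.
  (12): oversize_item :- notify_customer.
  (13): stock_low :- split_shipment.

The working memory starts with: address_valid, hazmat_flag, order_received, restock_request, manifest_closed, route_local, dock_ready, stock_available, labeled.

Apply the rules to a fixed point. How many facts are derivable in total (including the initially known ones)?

19

Round 1: (2) [split_shipment :- hazmat_flag, labeled.]; (5) [cond_1 :- manifest_closed.]; (7) [payment_cleared :- route_local.]; (11) [fragile_item :- restock_request.]. Adds split_shipment, cond_1, payment_cleared, fragile_item.
Round 2: (9) [pick_ticket :- payment_cleared, fragile_item.]; (13) [stock_low :- split_shipment.]. Adds pick_ticket, stock_low.
Round 3: (8) [priority_ship :- pick_ticket, manifest_closed.]. Adds priority_ship.
Round 4: (6) [insured :- priority_ship, labeled.]. Adds insured.
Round 5: (1) [backorder :- insured, stock_available.]; (3) [packed :- insured, stock_low, address_valid.]. Adds backorder, packed.
Closure: {address_valid, backorder, cond_1, dock_ready, fragile_item, hazmat_flag, insured, labeled, manifest_closed, order_received, packed, payment_cleared, pick_ticket, priority_ship, restock_request, route_local, split_shipment, stock_available, stock_low} — 19 facts.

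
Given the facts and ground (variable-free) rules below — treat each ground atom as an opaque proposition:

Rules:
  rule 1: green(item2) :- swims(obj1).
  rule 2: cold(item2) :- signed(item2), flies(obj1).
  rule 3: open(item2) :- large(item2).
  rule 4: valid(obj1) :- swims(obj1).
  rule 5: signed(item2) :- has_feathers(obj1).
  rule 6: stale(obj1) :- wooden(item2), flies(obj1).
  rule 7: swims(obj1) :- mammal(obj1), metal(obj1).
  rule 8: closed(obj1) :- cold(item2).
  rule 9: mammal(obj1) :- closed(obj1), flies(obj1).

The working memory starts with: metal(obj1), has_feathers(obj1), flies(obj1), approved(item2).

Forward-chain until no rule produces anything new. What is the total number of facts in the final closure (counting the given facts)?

11

Round 1 — rule 5, derive signed(item2).
Round 2 — rule 2, derive cold(item2).
Round 3 — rule 8, derive closed(obj1).
Round 4 — rule 9, derive mammal(obj1).
Round 5 — rule 7, derive swims(obj1).
Round 6 — rule 1, rule 4, derive green(item2), valid(obj1).
Closure: {approved(item2), closed(obj1), cold(item2), flies(obj1), green(item2), has_feathers(obj1), mammal(obj1), metal(obj1), signed(item2), swims(obj1), valid(obj1)} — 11 facts.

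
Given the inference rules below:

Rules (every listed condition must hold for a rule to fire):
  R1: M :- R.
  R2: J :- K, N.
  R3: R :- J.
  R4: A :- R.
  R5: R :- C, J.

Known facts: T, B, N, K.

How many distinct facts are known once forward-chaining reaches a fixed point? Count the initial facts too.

[1] R2 [J :- K, N.]. ⇒ new: J.
[2] R3 [R :- J.]. ⇒ new: R.
[3] R1 [M :- R.]; R4 [A :- R.]. ⇒ new: M, A.
Closure: {A, B, J, K, M, N, R, T} — 8 facts.

8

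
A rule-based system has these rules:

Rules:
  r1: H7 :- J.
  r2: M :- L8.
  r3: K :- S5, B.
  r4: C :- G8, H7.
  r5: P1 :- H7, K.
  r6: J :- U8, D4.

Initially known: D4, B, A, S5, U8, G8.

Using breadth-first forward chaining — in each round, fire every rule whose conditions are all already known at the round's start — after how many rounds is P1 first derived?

Round 1: r3 [K :- S5, B.]; r6 [J :- U8, D4.]. New: K, J.
Round 2: r1 [H7 :- J.]. New: H7.
Round 3: r4 [C :- G8, H7.]; r5 [P1 :- H7, K.]. New: C, P1.
P1 first appears in round 3.

3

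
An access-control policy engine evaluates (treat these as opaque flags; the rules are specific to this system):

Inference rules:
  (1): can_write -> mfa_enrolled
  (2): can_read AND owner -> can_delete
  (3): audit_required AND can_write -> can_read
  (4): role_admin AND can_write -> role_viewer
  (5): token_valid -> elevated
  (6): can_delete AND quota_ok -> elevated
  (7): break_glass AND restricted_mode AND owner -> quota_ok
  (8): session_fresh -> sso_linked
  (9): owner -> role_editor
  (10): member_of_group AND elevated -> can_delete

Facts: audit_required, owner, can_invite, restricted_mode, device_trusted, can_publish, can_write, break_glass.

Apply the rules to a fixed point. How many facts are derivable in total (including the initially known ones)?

14

[1] (1) [can_write -> mfa_enrolled]; (3) [audit_required AND can_write -> can_read]; (7) [break_glass AND restricted_mode AND owner -> quota_ok]; (9) [owner -> role_editor]. ⇒ new: mfa_enrolled, can_read, quota_ok, role_editor.
[2] (2) [can_read AND owner -> can_delete]. ⇒ new: can_delete.
[3] (6) [can_delete AND quota_ok -> elevated]. ⇒ new: elevated.
Closure: {audit_required, break_glass, can_delete, can_invite, can_publish, can_read, can_write, device_trusted, elevated, mfa_enrolled, owner, quota_ok, restricted_mode, role_editor} — 14 facts.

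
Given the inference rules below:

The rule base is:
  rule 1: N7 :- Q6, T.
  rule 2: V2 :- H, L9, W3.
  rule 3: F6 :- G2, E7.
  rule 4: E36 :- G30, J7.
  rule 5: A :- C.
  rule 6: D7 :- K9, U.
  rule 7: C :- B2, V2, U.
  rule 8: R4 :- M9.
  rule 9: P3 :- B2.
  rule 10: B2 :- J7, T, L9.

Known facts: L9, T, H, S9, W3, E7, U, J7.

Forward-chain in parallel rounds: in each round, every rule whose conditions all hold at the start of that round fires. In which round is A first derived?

3

Round 1: rule 2 [V2 :- H, L9, W3.]; rule 10 [B2 :- J7, T, L9.]. New: V2, B2.
Round 2: rule 7 [C :- B2, V2, U.]; rule 9 [P3 :- B2.]. New: C, P3.
Round 3: rule 5 [A :- C.]. New: A.
A first appears in round 3.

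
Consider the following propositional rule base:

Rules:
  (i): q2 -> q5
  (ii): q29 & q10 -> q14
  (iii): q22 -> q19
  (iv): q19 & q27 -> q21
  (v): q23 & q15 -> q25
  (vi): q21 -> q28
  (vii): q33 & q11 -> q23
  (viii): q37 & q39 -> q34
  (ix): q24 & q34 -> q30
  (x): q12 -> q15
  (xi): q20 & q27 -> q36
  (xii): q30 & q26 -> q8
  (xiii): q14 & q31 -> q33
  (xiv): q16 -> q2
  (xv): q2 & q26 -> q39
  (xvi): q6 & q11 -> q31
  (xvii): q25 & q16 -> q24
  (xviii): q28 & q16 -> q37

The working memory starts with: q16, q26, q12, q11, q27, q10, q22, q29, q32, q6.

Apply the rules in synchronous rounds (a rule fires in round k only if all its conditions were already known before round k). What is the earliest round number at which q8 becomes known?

7

Round 1 — (ii), (iii), (x), (xiv), (xvi), derive q14, q19, q15, q2, q31.
Round 2 — (i), (iv), (xiii), (xv), derive q5, q21, q33, q39.
Round 3 — (vi), (vii), derive q28, q23.
Round 4 — (v), (xviii), derive q25, q37.
Round 5 — (viii), (xvii), derive q34, q24.
Round 6 — (ix), derive q30.
Round 7 — (xii), derive q8.
q8 first appears in round 7.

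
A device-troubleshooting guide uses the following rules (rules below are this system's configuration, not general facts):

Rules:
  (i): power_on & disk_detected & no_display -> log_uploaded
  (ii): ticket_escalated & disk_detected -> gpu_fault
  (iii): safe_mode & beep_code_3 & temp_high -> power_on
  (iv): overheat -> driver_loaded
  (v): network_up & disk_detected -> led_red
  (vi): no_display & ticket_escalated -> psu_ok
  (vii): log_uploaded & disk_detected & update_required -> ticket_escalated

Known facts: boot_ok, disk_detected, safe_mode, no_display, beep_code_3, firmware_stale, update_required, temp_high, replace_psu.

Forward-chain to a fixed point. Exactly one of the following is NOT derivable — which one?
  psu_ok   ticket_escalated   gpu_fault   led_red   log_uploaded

led_red

Round 1 fires (iii), giving power_on.
Round 2 fires (i), giving log_uploaded.
Round 3 fires (vii), giving ticket_escalated.
Round 4 fires (ii), (vi), giving gpu_fault, psu_ok.
Derived: log_uploaded (round 2), gpu_fault (round 4), ticket_escalated (round 3), psu_ok (round 4). led_red never appears in any round.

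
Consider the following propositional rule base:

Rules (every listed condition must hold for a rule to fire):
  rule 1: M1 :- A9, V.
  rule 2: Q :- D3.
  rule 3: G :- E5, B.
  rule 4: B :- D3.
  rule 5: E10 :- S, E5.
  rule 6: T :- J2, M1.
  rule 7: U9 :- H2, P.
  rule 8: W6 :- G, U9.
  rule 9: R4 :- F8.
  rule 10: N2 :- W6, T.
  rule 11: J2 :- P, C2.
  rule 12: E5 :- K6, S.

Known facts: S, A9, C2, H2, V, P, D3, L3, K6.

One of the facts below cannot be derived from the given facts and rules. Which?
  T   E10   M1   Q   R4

[1] rule 1 [M1 :- A9, V.]; rule 2 [Q :- D3.]; rule 4 [B :- D3.]; rule 7 [U9 :- H2, P.]; rule 11 [J2 :- P, C2.]; rule 12 [E5 :- K6, S.]. ⇒ new: M1, Q, B, U9, J2, E5.
[2] rule 3 [G :- E5, B.]; rule 5 [E10 :- S, E5.]; rule 6 [T :- J2, M1.]. ⇒ new: G, E10, T.
[3] rule 8 [W6 :- G, U9.]. ⇒ new: W6.
[4] rule 10 [N2 :- W6, T.]. ⇒ new: N2.
Derived: M1 (round 1), Q (round 1), E10 (round 2), T (round 2). R4 never appears in any round.

R4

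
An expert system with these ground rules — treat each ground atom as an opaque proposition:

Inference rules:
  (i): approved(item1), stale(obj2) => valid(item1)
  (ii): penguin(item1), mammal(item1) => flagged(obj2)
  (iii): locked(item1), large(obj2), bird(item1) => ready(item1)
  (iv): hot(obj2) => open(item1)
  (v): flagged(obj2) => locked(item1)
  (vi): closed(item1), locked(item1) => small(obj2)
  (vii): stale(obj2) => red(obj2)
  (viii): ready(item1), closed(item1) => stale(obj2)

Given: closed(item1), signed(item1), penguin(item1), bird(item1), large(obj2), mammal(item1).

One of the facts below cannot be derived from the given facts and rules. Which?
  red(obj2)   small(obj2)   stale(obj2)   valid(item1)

valid(item1)

Round 1: (ii) [penguin(item1), mammal(item1) => flagged(obj2)]. New: flagged(obj2).
Round 2: (v) [flagged(obj2) => locked(item1)]. New: locked(item1).
Round 3: (iii) [locked(item1), large(obj2), bird(item1) => ready(item1)]; (vi) [closed(item1), locked(item1) => small(obj2)]. New: ready(item1), small(obj2).
Round 4: (viii) [ready(item1), closed(item1) => stale(obj2)]. New: stale(obj2).
Round 5: (vii) [stale(obj2) => red(obj2)]. New: red(obj2).
Derived: small(obj2) (round 3), stale(obj2) (round 4), red(obj2) (round 5). valid(item1) never appears in any round.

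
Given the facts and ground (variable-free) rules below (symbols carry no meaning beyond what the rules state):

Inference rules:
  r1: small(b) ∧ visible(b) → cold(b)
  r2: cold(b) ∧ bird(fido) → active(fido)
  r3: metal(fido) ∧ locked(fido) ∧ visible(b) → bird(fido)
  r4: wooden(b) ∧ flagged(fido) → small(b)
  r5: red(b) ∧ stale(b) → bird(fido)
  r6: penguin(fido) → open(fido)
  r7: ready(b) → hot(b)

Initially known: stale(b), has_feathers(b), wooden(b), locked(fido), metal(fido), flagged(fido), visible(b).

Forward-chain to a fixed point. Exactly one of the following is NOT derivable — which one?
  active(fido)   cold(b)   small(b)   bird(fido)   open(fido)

open(fido)

[1] r3 [metal(fido) ∧ locked(fido) ∧ visible(b) → bird(fido)]; r4 [wooden(b) ∧ flagged(fido) → small(b)]. ⇒ new: bird(fido), small(b).
[2] r1 [small(b) ∧ visible(b) → cold(b)]. ⇒ new: cold(b).
[3] r2 [cold(b) ∧ bird(fido) → active(fido)]. ⇒ new: active(fido).
Derived: bird(fido) (round 1), active(fido) (round 3), cold(b) (round 2), small(b) (round 1). open(fido) never appears in any round.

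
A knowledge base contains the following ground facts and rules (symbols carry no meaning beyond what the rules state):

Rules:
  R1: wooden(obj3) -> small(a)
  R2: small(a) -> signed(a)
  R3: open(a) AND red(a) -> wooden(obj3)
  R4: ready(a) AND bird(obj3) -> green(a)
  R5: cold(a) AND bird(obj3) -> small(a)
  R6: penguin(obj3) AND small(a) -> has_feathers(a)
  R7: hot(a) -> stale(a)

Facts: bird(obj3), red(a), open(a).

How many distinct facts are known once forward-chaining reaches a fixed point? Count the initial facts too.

Round 1: R3 [open(a) AND red(a) -> wooden(obj3)]. Adds wooden(obj3).
Round 2: R1 [wooden(obj3) -> small(a)]. Adds small(a).
Round 3: R2 [small(a) -> signed(a)]. Adds signed(a).
Closure: {bird(obj3), open(a), red(a), signed(a), small(a), wooden(obj3)} — 6 facts.

6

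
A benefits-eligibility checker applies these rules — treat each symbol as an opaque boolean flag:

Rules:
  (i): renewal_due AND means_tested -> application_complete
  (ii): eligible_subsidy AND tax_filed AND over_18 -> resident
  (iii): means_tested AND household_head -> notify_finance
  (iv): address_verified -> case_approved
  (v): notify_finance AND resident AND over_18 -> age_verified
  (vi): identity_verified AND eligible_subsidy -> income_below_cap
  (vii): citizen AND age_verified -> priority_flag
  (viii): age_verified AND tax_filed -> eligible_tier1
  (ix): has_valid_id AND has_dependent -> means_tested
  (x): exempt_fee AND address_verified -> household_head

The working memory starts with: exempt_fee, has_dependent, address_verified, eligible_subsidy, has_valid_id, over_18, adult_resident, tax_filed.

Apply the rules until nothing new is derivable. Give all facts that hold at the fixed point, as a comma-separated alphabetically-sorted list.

Round 1 fires (ii), (iv), (ix), (x), giving resident, case_approved, means_tested, household_head.
Round 2 fires (iii), giving notify_finance.
Round 3 fires (v), giving age_verified.
Round 4 fires (viii), giving eligible_tier1.

address_verified, adult_resident, age_verified, case_approved, eligible_subsidy, eligible_tier1, exempt_fee, has_dependent, has_valid_id, household_head, means_tested, notify_finance, over_18, resident, tax_filed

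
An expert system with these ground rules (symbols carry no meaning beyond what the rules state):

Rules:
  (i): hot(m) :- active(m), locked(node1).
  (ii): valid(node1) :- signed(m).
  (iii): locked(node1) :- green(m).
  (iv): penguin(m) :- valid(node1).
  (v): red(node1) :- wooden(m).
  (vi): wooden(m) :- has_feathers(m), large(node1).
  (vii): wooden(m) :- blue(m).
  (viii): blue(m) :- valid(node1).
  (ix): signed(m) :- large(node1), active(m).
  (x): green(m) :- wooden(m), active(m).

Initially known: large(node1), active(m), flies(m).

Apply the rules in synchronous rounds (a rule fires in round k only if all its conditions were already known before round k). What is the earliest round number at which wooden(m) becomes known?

4

Round 1 fires (ix), giving signed(m).
Round 2 fires (ii), giving valid(node1).
Round 3 fires (iv), (viii), giving penguin(m), blue(m).
Round 4 fires (vii), giving wooden(m).
wooden(m) first appears in round 4.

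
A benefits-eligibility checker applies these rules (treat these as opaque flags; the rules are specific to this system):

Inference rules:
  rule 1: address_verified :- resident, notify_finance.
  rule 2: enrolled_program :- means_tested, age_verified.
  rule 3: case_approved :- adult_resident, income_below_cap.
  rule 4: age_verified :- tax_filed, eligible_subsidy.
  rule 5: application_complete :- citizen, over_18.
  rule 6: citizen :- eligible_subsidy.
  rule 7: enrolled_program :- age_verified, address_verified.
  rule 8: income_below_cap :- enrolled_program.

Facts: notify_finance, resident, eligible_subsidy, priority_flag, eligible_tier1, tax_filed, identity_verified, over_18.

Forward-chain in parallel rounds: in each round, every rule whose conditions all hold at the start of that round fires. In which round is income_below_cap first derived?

3

Round 1 fires rule 1, rule 4, rule 6, giving address_verified, age_verified, citizen.
Round 2 fires rule 5, rule 7, giving application_complete, enrolled_program.
Round 3 fires rule 8, giving income_below_cap.
income_below_cap first appears in round 3.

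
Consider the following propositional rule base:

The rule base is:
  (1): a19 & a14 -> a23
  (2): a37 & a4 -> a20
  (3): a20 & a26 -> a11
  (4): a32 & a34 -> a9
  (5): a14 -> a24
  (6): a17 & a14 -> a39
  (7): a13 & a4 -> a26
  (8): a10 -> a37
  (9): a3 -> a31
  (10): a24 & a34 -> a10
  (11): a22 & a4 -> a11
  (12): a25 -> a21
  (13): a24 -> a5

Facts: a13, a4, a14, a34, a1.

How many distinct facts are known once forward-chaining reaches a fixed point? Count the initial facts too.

Round 1 fires (5), (7), giving a24, a26.
Round 2 fires (10), (13), giving a10, a5.
Round 3 fires (8), giving a37.
Round 4 fires (2), giving a20.
Round 5 fires (3), giving a11.
Closure: {a1, a10, a11, a13, a14, a20, a24, a26, a34, a37, a4, a5} — 12 facts.

12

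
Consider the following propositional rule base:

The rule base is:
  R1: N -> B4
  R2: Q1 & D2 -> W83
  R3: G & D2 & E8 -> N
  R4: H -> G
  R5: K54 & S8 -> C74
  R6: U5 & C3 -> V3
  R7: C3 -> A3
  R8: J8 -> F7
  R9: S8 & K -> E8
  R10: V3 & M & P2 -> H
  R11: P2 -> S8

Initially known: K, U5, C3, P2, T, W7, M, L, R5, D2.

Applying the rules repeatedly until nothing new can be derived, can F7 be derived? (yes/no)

Round 1 — R6, R7, R11, derive V3, A3, S8.
Round 2 — R9, R10, derive E8, H.
Round 3 — R4, derive G.
Round 4 — R3, derive N.
Round 5 — R1, derive B4.
Fixed point reached. F7 is concluded only by R8; R8 needs J8 (never derived).

no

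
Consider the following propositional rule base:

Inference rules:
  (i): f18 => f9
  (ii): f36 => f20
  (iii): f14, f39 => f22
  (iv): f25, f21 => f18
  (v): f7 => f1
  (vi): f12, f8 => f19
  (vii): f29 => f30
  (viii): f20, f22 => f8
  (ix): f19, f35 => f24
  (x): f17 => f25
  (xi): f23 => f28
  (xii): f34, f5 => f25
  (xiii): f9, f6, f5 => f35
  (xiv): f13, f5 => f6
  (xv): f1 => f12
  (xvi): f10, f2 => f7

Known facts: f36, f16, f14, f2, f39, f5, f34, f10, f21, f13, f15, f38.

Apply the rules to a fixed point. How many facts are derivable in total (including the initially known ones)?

25

Round 1 fires (ii), (iii), (xii), (xiv), (xvi), giving f20, f22, f25, f6, f7.
Round 2 fires (iv), (v), (viii), giving f18, f1, f8.
Round 3 fires (i), (xv), giving f9, f12.
Round 4 fires (vi), (xiii), giving f19, f35.
Round 5 fires (ix), giving f24.
Closure: {f1, f10, f12, f13, f14, f15, f16, f18, f19, f2, f20, f21, f22, f24, f25, f34, f35, f36, f38, f39, f5, f6, f7, f8, f9} — 25 facts.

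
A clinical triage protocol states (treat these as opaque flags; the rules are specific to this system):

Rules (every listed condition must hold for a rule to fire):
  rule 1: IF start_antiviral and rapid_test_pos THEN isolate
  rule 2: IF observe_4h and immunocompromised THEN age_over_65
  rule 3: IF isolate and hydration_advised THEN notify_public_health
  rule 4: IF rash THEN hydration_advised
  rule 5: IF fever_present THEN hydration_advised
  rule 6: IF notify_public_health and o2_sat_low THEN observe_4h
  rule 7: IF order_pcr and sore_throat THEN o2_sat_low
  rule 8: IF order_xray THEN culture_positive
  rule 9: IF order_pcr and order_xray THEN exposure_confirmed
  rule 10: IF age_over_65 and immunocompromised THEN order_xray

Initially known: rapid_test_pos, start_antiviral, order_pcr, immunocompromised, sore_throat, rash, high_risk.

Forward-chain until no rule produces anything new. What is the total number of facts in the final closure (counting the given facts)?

16

Round 1: rule 1 [IF start_antiviral and rapid_test_pos THEN isolate]; rule 4 [IF rash THEN hydration_advised]; rule 7 [IF order_pcr and sore_throat THEN o2_sat_low]. New: isolate, hydration_advised, o2_sat_low.
Round 2: rule 3 [IF isolate and hydration_advised THEN notify_public_health]. New: notify_public_health.
Round 3: rule 6 [IF notify_public_health and o2_sat_low THEN observe_4h]. New: observe_4h.
Round 4: rule 2 [IF observe_4h and immunocompromised THEN age_over_65]. New: age_over_65.
Round 5: rule 10 [IF age_over_65 and immunocompromised THEN order_xray]. New: order_xray.
Round 6: rule 8 [IF order_xray THEN culture_positive]; rule 9 [IF order_pcr and order_xray THEN exposure_confirmed]. New: culture_positive, exposure_confirmed.
Closure: {age_over_65, culture_positive, exposure_confirmed, high_risk, hydration_advised, immunocompromised, isolate, notify_public_health, o2_sat_low, observe_4h, order_pcr, order_xray, rapid_test_pos, rash, sore_throat, start_antiviral} — 16 facts.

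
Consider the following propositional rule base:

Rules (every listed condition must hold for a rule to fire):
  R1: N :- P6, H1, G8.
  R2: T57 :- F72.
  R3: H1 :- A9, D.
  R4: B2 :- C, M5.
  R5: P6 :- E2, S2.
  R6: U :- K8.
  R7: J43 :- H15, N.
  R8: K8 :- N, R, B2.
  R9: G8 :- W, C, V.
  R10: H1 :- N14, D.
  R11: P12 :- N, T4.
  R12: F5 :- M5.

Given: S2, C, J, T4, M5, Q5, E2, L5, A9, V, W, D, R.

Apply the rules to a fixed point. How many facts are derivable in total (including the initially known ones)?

Round 1: R3 [H1 :- A9, D.]; R4 [B2 :- C, M5.]; R5 [P6 :- E2, S2.]; R9 [G8 :- W, C, V.]; R12 [F5 :- M5.]. New: H1, B2, P6, G8, F5.
Round 2: R1 [N :- P6, H1, G8.]. New: N.
Round 3: R8 [K8 :- N, R, B2.]; R11 [P12 :- N, T4.]. New: K8, P12.
Round 4: R6 [U :- K8.]. New: U.
Closure: {A9, B2, C, D, E2, F5, G8, H1, J, K8, L5, M5, N, P12, P6, Q5, R, S2, T4, U, V, W} — 22 facts.

22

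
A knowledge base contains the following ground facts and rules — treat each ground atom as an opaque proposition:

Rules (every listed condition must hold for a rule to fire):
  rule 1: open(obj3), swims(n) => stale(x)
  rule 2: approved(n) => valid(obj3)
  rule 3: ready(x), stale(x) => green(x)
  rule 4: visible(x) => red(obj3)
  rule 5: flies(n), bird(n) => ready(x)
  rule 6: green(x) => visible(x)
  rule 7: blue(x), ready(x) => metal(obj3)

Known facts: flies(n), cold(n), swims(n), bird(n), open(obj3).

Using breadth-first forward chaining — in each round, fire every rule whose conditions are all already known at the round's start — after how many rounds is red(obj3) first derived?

Round 1: rule 1 [open(obj3), swims(n) => stale(x)]; rule 5 [flies(n), bird(n) => ready(x)]. Adds stale(x), ready(x).
Round 2: rule 3 [ready(x), stale(x) => green(x)]. Adds green(x).
Round 3: rule 6 [green(x) => visible(x)]. Adds visible(x).
Round 4: rule 4 [visible(x) => red(obj3)]. Adds red(obj3).
red(obj3) first appears in round 4.

4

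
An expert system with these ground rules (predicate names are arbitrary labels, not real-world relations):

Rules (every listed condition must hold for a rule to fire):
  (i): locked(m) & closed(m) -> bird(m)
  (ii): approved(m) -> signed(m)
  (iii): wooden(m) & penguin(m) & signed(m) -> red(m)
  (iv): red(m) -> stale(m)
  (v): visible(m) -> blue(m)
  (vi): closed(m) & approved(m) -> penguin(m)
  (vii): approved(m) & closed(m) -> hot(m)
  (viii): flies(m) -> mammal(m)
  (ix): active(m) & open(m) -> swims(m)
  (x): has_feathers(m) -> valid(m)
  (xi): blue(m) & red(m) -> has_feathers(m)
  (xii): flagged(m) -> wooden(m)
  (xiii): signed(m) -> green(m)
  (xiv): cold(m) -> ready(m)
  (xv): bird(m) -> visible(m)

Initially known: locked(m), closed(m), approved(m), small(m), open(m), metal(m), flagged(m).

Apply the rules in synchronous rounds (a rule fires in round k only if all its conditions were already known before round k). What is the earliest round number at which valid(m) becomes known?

5

[1] (i) [locked(m) & closed(m) -> bird(m)]; (ii) [approved(m) -> signed(m)]; (vi) [closed(m) & approved(m) -> penguin(m)]; (vii) [approved(m) & closed(m) -> hot(m)]; (xii) [flagged(m) -> wooden(m)]. ⇒ new: bird(m), signed(m), penguin(m), hot(m), wooden(m).
[2] (iii) [wooden(m) & penguin(m) & signed(m) -> red(m)]; (xiii) [signed(m) -> green(m)]; (xv) [bird(m) -> visible(m)]. ⇒ new: red(m), green(m), visible(m).
[3] (iv) [red(m) -> stale(m)]; (v) [visible(m) -> blue(m)]. ⇒ new: stale(m), blue(m).
[4] (xi) [blue(m) & red(m) -> has_feathers(m)]. ⇒ new: has_feathers(m).
[5] (x) [has_feathers(m) -> valid(m)]. ⇒ new: valid(m).
valid(m) first appears in round 5.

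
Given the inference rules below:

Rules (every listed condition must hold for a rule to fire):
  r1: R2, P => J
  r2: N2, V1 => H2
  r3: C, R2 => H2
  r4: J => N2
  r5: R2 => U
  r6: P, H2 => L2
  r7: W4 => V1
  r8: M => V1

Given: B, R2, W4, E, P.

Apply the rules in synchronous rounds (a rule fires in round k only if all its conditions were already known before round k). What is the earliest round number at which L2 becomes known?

Round 1: r1 [R2, P => J]; r5 [R2 => U]; r7 [W4 => V1]. New: J, U, V1.
Round 2: r4 [J => N2]. New: N2.
Round 3: r2 [N2, V1 => H2]. New: H2.
Round 4: r6 [P, H2 => L2]. New: L2.
L2 first appears in round 4.

4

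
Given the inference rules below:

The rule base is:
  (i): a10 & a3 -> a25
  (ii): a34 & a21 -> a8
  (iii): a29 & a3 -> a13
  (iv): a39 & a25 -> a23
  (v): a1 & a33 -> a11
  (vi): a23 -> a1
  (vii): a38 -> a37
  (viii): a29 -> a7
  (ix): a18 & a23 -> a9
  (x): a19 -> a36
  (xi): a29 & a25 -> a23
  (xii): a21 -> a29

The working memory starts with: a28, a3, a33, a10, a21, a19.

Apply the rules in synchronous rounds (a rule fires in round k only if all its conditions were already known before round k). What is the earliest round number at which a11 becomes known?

Round 1: (i) [a10 & a3 -> a25]; (x) [a19 -> a36]; (xii) [a21 -> a29]. New: a25, a36, a29.
Round 2: (iii) [a29 & a3 -> a13]; (viii) [a29 -> a7]; (xi) [a29 & a25 -> a23]. New: a13, a7, a23.
Round 3: (vi) [a23 -> a1]. New: a1.
Round 4: (v) [a1 & a33 -> a11]. New: a11.
a11 first appears in round 4.

4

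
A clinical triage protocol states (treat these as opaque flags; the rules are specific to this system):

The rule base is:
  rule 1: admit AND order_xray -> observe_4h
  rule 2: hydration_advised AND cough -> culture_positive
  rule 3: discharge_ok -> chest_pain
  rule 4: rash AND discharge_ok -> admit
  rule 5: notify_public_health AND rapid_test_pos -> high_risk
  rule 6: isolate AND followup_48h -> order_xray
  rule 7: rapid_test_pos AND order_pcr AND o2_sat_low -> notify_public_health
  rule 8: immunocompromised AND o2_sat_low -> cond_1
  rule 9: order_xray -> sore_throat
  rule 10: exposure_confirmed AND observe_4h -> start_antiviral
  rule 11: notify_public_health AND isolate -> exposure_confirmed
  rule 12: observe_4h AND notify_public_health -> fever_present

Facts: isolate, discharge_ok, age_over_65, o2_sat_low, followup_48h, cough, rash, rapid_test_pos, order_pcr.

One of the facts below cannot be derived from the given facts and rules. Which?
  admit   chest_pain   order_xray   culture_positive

[1] rule 3 [discharge_ok -> chest_pain]; rule 4 [rash AND discharge_ok -> admit]; rule 6 [isolate AND followup_48h -> order_xray]; rule 7 [rapid_test_pos AND order_pcr AND o2_sat_low -> notify_public_health]. ⇒ new: chest_pain, admit, order_xray, notify_public_health.
[2] rule 1 [admit AND order_xray -> observe_4h]; rule 5 [notify_public_health AND rapid_test_pos -> high_risk]; rule 9 [order_xray -> sore_throat]; rule 11 [notify_public_health AND isolate -> exposure_confirmed]. ⇒ new: observe_4h, high_risk, sore_throat, exposure_confirmed.
[3] rule 10 [exposure_confirmed AND observe_4h -> start_antiviral]; rule 12 [observe_4h AND notify_public_health -> fever_present]. ⇒ new: start_antiviral, fever_present.
Derived: order_xray (round 1), admit (round 1), chest_pain (round 1). culture_positive never appears in any round.

culture_positive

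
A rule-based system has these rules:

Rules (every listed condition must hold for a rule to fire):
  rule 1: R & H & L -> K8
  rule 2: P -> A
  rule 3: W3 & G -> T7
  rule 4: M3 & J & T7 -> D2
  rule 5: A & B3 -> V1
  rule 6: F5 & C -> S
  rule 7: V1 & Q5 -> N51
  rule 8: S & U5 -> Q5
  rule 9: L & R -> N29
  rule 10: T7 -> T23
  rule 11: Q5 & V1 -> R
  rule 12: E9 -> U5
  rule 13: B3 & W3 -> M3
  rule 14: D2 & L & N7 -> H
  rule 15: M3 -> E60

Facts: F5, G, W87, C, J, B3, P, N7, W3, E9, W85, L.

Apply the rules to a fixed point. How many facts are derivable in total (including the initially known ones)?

27

Round 1: rule 2 [P -> A]; rule 3 [W3 & G -> T7]; rule 6 [F5 & C -> S]; rule 12 [E9 -> U5]; rule 13 [B3 & W3 -> M3]. New: A, T7, S, U5, M3.
Round 2: rule 4 [M3 & J & T7 -> D2]; rule 5 [A & B3 -> V1]; rule 8 [S & U5 -> Q5]; rule 10 [T7 -> T23]; rule 15 [M3 -> E60]. New: D2, V1, Q5, T23, E60.
Round 3: rule 7 [V1 & Q5 -> N51]; rule 11 [Q5 & V1 -> R]; rule 14 [D2 & L & N7 -> H]. New: N51, R, H.
Round 4: rule 1 [R & H & L -> K8]; rule 9 [L & R -> N29]. New: K8, N29.
Closure: {A, B3, C, D2, E60, E9, F5, G, H, J, K8, L, M3, N29, N51, N7, P, Q5, R, S, T23, T7, U5, V1, W3, W85, W87} — 27 facts.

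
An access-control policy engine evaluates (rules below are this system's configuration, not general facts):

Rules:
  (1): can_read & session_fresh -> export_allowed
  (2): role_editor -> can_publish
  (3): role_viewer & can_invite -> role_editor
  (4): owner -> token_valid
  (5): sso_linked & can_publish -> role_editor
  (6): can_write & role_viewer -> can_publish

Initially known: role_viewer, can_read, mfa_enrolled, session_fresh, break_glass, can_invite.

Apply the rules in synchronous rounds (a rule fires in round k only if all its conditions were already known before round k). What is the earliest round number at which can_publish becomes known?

2

Round 1: (1) [can_read & session_fresh -> export_allowed]; (3) [role_viewer & can_invite -> role_editor]. Adds export_allowed, role_editor.
Round 2: (2) [role_editor -> can_publish]. Adds can_publish.
can_publish first appears in round 2.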